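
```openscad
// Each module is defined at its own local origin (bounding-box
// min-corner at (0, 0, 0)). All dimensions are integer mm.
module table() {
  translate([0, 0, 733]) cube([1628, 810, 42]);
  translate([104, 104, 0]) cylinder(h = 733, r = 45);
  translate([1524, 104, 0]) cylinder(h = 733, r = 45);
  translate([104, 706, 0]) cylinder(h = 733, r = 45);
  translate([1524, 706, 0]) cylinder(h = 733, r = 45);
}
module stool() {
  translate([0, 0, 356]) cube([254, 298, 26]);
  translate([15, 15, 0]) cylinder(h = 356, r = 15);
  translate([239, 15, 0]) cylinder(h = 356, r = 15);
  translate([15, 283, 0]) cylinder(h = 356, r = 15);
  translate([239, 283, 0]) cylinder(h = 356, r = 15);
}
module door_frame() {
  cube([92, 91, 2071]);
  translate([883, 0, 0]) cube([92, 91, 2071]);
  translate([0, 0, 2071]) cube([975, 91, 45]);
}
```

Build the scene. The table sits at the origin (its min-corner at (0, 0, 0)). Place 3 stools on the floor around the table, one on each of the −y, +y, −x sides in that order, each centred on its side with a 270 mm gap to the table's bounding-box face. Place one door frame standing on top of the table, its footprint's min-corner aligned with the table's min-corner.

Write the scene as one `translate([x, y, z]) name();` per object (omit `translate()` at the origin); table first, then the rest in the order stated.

table();
translate([687, -568, 0]) stool();
translate([687, 1080, 0]) stool();
translate([-524, 256, 0]) stool();
translate([0, 0, 775]) door_frame();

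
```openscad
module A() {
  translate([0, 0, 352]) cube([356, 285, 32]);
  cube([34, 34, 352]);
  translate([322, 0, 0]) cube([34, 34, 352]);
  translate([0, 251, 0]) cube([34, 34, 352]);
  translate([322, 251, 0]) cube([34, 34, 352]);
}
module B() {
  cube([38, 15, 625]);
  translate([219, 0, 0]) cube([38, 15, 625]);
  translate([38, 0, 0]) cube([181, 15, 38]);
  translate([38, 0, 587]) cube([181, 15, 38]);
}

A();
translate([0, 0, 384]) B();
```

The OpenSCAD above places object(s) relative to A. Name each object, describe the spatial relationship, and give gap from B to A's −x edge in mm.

The picture frame's min-x is at 0; the stool's min-x is 0; gap = 0 mm.

A is a stool. B is a picture frame. The picture frame is on top of the stool. The gap from the picture frame to the stool's −x edge is 0 mm.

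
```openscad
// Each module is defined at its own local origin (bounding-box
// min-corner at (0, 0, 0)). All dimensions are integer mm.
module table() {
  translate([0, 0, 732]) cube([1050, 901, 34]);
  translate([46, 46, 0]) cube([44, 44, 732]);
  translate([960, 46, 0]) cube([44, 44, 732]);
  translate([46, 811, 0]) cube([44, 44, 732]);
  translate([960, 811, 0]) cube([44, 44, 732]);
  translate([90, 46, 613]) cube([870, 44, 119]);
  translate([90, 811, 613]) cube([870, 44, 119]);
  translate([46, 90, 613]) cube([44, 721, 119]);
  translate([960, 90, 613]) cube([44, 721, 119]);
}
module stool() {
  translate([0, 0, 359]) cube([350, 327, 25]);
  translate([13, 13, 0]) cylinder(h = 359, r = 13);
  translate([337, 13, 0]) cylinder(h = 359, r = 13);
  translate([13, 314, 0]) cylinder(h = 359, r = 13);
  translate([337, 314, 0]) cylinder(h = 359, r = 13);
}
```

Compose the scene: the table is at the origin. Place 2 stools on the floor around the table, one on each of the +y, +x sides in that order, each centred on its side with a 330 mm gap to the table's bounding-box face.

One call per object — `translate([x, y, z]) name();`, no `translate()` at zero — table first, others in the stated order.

table();
translate([350, 1231, 0]) stool();
translate([1380, 287, 0]) stool();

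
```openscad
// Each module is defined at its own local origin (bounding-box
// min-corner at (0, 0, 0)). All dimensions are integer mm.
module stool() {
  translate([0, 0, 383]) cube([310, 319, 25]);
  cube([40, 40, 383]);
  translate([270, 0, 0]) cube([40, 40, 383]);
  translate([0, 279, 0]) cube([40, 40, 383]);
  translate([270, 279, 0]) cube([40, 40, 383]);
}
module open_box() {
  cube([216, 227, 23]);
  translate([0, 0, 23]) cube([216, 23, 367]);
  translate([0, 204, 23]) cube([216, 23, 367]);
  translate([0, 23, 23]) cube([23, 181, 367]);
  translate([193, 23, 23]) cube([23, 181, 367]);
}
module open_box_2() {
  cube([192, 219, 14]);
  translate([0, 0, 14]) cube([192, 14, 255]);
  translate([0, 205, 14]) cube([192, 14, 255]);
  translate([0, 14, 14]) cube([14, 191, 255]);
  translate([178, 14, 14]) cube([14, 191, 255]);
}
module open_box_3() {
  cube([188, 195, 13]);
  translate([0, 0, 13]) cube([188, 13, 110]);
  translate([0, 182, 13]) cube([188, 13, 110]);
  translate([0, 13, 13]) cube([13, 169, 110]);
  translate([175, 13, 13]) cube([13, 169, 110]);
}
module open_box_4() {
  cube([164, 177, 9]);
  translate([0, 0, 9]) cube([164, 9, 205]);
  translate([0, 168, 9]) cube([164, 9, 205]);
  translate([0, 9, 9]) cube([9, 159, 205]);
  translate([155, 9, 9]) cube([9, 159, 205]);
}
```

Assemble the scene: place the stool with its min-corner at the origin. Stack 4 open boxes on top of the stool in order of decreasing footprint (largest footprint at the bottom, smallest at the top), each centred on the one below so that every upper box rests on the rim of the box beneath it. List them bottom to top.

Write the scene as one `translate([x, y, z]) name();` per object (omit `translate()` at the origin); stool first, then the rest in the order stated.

stool();
translate([47, 46, 408]) open_box();
translate([59, 50, 798]) open_box_2();
translate([61, 62, 1067]) open_box_3();
translate([73, 71, 1190]) open_box_4();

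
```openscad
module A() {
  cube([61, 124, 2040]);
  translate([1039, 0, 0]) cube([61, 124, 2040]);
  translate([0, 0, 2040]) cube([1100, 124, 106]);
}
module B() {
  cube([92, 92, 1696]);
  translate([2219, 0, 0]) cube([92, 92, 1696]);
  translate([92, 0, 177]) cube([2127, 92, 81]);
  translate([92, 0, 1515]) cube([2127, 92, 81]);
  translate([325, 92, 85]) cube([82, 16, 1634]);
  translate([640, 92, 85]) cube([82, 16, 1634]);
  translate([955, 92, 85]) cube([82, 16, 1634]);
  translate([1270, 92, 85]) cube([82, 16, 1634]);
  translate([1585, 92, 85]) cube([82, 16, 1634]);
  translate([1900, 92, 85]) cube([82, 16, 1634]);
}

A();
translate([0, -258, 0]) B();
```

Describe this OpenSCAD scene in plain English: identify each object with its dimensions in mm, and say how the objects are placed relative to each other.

A is a door frame. The clear opening is 978 mm wide and 2040 mm high. Two 61 mm wide jambs, 124 mm deep, stand either side of the opening from the floor to the top of the opening. A 106 mm thick head sits across the top of both jambs, spanning the full outside width of the frame.

B is a fence section. Two 92×92 mm posts, 1696 mm tall, stand on the floor with a clear span of 2127 mm between their inner faces. Two horizontal rails of 92×81 mm section span the gap between the posts with their undersides at z = 177 mm and z = 1515 mm, flush with the posts' −y face. 6 pickets, each 82 mm wide, 16 mm thick and 1634 mm tall, are fixed to the +y face of the rails with their bottoms at z = 85 mm, evenly spaced across the span with equal gaps (rounded down to the nearest mm) at the −x end and between each pair — any rounding remainder accumulates at the +x end.

The fence section is on the floor beside the door frame on its −y side.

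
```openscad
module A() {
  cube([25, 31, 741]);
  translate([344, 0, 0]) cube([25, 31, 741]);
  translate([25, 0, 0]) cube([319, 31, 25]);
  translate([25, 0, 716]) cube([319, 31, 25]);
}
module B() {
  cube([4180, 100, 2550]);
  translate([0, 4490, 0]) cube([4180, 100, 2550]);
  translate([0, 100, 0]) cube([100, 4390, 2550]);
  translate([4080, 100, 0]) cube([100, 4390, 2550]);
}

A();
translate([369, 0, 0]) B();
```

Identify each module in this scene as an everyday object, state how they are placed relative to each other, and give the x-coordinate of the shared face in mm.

The picture frame's +x face and the house frame's −x face are both at x = 369 mm.

A is a picture frame. B is a house frame. The house frame is against the picture frame's +x side, with their −y faces flush. The x-coordinate of the shared face is 369 mm.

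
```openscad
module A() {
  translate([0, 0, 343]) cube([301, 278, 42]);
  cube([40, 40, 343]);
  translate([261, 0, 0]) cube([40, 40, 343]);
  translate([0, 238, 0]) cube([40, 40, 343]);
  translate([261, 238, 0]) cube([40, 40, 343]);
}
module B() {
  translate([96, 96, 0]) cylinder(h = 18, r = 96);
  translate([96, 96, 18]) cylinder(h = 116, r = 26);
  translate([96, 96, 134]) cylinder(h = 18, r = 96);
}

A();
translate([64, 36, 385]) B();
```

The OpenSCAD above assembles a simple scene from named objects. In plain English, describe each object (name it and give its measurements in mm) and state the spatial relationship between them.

A is a four-legged stool. The seat is 301×278 mm, 42 mm thick, top at z = 385 mm. It stands on four square legs, each 40×40 mm in cross-section, from z = 0 to the seat underside, each flush with a corner of the seat.

B is a spool: two coaxial disc flanges of radius 96 mm and thickness 18 mm, joined by a core cylinder of radius 26 mm and height 116 mm. The lower flange rests on z = 0 and the three cylinders share a vertical axis.

The spool is on top of the stool.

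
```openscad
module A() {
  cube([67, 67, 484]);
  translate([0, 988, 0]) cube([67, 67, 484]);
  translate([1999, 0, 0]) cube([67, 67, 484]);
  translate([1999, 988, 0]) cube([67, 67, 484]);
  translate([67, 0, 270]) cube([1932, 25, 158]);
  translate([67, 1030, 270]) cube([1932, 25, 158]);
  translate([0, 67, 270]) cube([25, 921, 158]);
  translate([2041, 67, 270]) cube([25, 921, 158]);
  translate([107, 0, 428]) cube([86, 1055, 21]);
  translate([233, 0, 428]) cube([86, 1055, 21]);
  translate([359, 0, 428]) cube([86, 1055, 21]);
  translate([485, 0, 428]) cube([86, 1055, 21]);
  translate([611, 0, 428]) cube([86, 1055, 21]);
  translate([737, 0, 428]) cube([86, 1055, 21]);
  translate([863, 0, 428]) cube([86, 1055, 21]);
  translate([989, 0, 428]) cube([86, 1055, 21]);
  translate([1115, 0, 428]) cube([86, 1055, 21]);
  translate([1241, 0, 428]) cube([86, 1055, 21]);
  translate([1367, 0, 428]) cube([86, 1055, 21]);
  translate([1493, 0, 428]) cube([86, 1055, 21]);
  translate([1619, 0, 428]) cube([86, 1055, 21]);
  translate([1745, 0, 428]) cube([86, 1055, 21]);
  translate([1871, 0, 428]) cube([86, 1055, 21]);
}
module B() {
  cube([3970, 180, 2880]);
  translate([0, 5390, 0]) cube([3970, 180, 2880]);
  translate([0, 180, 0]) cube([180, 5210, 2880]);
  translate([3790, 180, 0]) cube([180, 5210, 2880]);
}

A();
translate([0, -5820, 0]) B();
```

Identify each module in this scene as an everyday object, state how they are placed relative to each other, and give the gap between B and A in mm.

The house frame's nearest face is 250 mm from the bed frame's −y face.

A is a bed frame. B is a house frame. The house frame is on the floor beside the bed frame on its −y side. The gap between the house frame and the bed frame is 250 mm.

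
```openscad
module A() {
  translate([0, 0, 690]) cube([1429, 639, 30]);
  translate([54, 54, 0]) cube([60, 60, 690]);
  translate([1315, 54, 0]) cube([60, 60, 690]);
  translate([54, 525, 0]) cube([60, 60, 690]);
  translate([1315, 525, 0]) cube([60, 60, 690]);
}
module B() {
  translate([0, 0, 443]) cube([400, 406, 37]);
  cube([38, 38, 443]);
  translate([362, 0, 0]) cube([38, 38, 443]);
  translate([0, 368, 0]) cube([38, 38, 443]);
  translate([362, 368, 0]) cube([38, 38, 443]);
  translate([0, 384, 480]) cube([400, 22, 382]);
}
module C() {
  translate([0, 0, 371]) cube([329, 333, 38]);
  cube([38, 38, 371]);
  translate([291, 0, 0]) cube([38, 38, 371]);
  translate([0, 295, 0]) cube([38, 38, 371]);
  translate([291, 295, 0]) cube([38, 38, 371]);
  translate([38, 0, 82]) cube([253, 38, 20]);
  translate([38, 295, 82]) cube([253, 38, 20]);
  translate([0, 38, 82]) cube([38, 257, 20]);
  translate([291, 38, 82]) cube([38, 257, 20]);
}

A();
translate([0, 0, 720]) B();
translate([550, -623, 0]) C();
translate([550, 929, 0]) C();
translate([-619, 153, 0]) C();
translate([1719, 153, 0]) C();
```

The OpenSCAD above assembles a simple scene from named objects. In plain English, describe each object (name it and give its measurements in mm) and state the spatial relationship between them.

A is a table with a 1429×639 mm rectangular top, 30 mm thick, top surface at z = 720 mm, supported by four 60×60 mm square legs, each inset 54 mm from the nearest pair of top edges, running from the floor.

B is a chair: 400×406 mm seat, 37 mm thick, top at z = 480 mm, on four 38 mm square corner legs flush with the seat edges. A 22 mm thick backrest slab spans the full seat width, extending 382 mm above the seat top, its back face flush with the seat's +y edge.

C is a simple wooden stool: a rectangular seat 329 mm (x) by 333 mm (y), 38 mm thick, top face at z = 409 mm, on four square legs, each 38×38 mm in cross-section. The legs rest on z = 0, each flush with a corner of the seat. Four stretchers, 38 mm wide and 20 mm tall, connect adjacent legs with their undersides at z = 82 mm, each running between the inner faces of the legs it joins and aligned with the legs' outer faces on the other axis.

The chair is on top of the table. Four stools sit around the table at the −y, +y, −x, +x sides.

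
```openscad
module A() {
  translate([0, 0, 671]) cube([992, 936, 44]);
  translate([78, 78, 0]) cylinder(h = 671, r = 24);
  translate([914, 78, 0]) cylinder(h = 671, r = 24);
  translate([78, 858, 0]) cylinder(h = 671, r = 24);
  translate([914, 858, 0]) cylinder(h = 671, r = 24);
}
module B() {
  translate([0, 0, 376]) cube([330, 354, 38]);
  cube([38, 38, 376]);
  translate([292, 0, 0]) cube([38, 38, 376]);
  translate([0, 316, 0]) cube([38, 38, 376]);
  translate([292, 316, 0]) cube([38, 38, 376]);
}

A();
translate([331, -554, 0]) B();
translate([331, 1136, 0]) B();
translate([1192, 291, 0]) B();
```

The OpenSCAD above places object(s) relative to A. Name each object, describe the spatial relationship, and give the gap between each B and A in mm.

Each stool's nearest face is 200 mm from the table's bounding box.

A is a table. B is a stool. Three stools sit around the table at the −y, +y, +x sides. The gap between each stool and the table is 200 mm.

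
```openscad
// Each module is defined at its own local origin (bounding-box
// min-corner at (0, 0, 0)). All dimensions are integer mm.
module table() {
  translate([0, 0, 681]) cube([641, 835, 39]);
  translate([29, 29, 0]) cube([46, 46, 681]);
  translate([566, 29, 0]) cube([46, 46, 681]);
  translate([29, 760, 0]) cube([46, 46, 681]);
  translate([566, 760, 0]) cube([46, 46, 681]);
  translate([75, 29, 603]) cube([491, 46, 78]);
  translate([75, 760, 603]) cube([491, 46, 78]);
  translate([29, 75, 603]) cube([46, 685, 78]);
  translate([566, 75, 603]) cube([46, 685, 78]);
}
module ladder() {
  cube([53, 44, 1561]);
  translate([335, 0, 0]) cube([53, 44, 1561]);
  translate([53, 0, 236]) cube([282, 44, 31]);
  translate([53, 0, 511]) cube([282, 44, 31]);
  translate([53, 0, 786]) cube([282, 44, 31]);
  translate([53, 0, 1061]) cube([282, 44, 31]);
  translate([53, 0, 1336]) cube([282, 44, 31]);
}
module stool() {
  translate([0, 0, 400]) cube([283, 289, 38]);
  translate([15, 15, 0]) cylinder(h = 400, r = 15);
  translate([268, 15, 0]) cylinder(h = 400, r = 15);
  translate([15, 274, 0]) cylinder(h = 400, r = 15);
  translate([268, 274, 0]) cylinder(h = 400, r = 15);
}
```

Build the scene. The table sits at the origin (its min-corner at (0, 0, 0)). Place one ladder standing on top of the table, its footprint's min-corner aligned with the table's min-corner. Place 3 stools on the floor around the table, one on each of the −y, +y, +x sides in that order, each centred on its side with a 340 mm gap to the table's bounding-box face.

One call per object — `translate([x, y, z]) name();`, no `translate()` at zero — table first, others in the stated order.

table();
translate([0, 0, 720]) ladder();
translate([179, -629, 0]) stool();
translate([179, 1175, 0]) stool();
translate([981, 273, 0]) stool();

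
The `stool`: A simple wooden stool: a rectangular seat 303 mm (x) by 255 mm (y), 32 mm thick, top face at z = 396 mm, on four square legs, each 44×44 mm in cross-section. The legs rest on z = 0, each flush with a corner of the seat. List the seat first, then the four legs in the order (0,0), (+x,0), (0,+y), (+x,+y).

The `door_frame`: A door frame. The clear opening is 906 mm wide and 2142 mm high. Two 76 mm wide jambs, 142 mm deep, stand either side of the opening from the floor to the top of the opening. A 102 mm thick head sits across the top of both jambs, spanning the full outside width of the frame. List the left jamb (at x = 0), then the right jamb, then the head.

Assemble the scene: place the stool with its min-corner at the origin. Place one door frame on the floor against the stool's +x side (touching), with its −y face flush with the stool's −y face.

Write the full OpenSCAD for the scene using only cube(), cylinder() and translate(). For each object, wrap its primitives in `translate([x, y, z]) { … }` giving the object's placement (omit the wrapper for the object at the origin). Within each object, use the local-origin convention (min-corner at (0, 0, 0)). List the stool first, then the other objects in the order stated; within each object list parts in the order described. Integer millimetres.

translate([0, 0, 364]) cube([303, 255, 32]);
cube([44, 44, 364]);
translate([259, 0, 0]) cube([44, 44, 364]);
translate([0, 211, 0]) cube([44, 44, 364]);
translate([259, 211, 0]) cube([44, 44, 364]);
translate([303, 0, 0]) {
  cube([76, 142, 2142]);
  translate([982, 0, 0]) cube([76, 142, 2142]);
  translate([0, 0, 2142]) cube([1058, 142, 102]);
}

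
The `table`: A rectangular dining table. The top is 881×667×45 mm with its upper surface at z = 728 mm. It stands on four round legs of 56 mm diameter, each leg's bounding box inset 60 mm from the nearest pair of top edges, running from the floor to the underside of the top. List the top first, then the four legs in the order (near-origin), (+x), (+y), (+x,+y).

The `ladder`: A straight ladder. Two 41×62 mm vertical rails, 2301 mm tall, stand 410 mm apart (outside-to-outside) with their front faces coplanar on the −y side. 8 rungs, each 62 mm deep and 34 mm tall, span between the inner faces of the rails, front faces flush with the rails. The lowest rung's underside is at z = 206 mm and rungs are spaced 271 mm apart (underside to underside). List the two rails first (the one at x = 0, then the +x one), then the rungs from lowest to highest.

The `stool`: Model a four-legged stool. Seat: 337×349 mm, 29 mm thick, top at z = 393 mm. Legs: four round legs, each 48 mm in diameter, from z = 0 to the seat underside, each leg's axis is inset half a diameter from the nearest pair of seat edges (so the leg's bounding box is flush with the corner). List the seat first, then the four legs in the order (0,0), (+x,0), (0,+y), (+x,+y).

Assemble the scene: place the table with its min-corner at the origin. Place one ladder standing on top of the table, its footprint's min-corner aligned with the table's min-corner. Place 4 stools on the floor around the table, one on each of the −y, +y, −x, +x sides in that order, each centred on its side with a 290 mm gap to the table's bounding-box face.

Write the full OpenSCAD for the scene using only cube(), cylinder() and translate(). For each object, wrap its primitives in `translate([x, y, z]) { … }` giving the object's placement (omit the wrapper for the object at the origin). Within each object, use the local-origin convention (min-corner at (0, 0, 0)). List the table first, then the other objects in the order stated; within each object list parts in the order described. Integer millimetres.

translate([0, 0, 683]) cube([881, 667, 45]);
translate([88, 88, 0]) cylinder(h = 683, r = 28);
translate([793, 88, 0]) cylinder(h = 683, r = 28);
translate([88, 579, 0]) cylinder(h = 683, r = 28);
translate([793, 579, 0]) cylinder(h = 683, r = 28);
translate([0, 0, 728]) {
  cube([41, 62, 2301]);
  translate([369, 0, 0]) cube([41, 62, 2301]);
  translate([41, 0, 206]) cube([328, 62, 34]);
  translate([41, 0, 477]) cube([328, 62, 34]);
  translate([41, 0, 748]) cube([328, 62, 34]);
  translate([41, 0, 1019]) cube([328, 62, 34]);
  translate([41, 0, 1290]) cube([328, 62, 34]);
  translate([41, 0, 1561]) cube([328, 62, 34]);
  translate([41, 0, 1832]) cube([328, 62, 34]);
  translate([41, 0, 2103]) cube([328, 62, 34]);
}
translate([272, -639, 0]) {
  translate([0, 0, 364]) cube([337, 349, 29]);
  translate([24, 24, 0]) cylinder(h = 364, r = 24);
  translate([313, 24, 0]) cylinder(h = 364, r = 24);
  translate([24, 325, 0]) cylinder(h = 364, r = 24);
  translate([313, 325, 0]) cylinder(h = 364, r = 24);
}
translate([272, 957, 0]) {
  translate([0, 0, 364]) cube([337, 349, 29]);
  translate([24, 24, 0]) cylinder(h = 364, r = 24);
  translate([313, 24, 0]) cylinder(h = 364, r = 24);
  translate([24, 325, 0]) cylinder(h = 364, r = 24);
  translate([313, 325, 0]) cylinder(h = 364, r = 24);
}
translate([-627, 159, 0]) {
  translate([0, 0, 364]) cube([337, 349, 29]);
  translate([24, 24, 0]) cylinder(h = 364, r = 24);
  translate([313, 24, 0]) cylinder(h = 364, r = 24);
  translate([24, 325, 0]) cylinder(h = 364, r = 24);
  translate([313, 325, 0]) cylinder(h = 364, r = 24);
}
translate([1171, 159, 0]) {
  translate([0, 0, 364]) cube([337, 349, 29]);
  translate([24, 24, 0]) cylinder(h = 364, r = 24);
  translate([313, 24, 0]) cylinder(h = 364, r = 24);
  translate([24, 325, 0]) cylinder(h = 364, r = 24);
  translate([313, 325, 0]) cylinder(h = 364, r = 24);
}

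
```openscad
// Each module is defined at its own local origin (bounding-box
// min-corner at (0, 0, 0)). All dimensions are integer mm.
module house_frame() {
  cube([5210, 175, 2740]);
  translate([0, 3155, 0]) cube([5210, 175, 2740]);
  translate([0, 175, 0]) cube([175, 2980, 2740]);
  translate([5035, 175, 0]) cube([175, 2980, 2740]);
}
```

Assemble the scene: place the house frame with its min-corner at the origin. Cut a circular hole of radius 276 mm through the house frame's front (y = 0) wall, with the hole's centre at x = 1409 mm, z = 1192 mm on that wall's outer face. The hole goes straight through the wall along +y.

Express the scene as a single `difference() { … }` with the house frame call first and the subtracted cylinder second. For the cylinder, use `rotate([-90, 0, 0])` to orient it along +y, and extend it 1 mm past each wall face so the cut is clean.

difference() {
  house_frame();
  translate([1409, -1, 1192]) rotate([-90, 0, 0]) cylinder(h = 177, r = 276);
}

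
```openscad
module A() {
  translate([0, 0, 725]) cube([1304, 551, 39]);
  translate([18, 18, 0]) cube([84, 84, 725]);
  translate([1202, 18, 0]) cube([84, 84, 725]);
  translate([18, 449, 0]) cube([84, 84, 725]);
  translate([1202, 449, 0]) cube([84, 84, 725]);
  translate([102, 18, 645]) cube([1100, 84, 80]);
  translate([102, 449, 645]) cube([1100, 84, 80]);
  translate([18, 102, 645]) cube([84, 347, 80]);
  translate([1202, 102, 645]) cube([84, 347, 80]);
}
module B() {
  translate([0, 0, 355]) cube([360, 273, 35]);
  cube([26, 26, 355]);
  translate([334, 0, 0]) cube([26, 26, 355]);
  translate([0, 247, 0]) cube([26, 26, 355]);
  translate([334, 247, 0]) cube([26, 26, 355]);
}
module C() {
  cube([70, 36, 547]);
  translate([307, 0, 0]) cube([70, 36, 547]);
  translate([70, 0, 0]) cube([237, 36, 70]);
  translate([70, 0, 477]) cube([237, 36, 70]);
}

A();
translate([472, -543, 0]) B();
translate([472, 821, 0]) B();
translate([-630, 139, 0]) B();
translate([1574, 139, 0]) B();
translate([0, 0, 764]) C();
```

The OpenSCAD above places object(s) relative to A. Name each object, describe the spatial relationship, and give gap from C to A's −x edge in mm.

A is a table. B is a stool. C is a picture frame. Four stools sit around the table at the −y, +y, −x, +x sides. The picture frame is on top of the table. The gap from the picture frame to the table's −x edge is 0 mm.

The picture frame's min-x is at 0; the table's min-x is 0; gap = 0 mm.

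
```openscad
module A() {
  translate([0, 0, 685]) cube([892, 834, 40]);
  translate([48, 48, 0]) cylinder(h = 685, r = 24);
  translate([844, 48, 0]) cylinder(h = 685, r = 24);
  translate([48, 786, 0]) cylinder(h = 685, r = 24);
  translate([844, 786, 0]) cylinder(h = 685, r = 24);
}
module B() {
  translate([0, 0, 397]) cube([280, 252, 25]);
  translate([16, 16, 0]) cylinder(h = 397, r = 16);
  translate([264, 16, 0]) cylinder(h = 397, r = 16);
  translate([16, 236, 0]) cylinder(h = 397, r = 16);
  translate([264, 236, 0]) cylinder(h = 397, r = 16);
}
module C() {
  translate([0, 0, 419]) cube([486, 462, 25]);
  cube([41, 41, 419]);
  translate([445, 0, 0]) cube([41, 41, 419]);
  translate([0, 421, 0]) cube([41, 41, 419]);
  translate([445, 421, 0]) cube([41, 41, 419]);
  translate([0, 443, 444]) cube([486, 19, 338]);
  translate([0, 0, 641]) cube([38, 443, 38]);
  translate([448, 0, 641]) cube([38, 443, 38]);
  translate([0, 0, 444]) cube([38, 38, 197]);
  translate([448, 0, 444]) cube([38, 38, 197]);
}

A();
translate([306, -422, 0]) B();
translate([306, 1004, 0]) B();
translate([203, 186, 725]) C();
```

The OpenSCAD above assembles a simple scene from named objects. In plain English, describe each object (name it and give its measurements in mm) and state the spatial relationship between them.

A is a rectangular dining table. The top is 892×834×40 mm with its upper surface at z = 725 mm. It stands on four round legs of 48 mm diameter, each leg's bounding box inset 24 mm from the nearest pair of top edges, running from the floor to the underside of the top.

B is a four-legged stool. The seat is a 280×252×25 mm slab whose top surface is at z = 422 mm; four round legs, each 32 mm in diameter, run from the floor (z = 0) to the underside of the seat, each leg's axis is inset half a diameter from the nearest pair of seat edges (so the leg's bounding box is flush with the corner).

C is a chair: 486×462 mm seat, 25 mm thick, top at z = 444 mm, on four 41 mm square corner legs flush with the seat edges. A 19 mm thick backrest slab spans the full seat width, extending 338 mm above the seat top, its back face flush with the seat's +y edge. Two armrests of 38×38 mm section run along each side from the seat's front edge to the front of the backrest, top faces 235 mm above the seat top and outer faces flush with the seat's x-edges; a 38×38 mm post under the front of each armrest stands on the seat at the front corner.

Two stools sit around the table at the −y, +y sides. The chair is on top of the table, centred.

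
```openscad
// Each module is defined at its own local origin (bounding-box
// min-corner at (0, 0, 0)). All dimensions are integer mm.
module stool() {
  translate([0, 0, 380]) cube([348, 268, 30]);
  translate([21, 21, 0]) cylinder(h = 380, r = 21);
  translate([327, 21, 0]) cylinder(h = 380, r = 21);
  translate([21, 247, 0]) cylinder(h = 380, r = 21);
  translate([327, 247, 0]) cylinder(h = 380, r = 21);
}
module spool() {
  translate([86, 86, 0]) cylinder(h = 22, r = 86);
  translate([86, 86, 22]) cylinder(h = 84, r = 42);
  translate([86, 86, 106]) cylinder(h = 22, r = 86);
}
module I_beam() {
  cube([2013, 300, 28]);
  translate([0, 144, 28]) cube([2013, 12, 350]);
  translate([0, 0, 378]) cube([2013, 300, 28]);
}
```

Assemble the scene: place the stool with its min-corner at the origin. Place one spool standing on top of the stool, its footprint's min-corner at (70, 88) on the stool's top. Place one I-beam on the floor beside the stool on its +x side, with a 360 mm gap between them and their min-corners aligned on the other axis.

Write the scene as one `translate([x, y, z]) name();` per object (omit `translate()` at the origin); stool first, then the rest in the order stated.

stool();
translate([70, 88, 410]) spool();
translate([708, 0, 0]) I_beam();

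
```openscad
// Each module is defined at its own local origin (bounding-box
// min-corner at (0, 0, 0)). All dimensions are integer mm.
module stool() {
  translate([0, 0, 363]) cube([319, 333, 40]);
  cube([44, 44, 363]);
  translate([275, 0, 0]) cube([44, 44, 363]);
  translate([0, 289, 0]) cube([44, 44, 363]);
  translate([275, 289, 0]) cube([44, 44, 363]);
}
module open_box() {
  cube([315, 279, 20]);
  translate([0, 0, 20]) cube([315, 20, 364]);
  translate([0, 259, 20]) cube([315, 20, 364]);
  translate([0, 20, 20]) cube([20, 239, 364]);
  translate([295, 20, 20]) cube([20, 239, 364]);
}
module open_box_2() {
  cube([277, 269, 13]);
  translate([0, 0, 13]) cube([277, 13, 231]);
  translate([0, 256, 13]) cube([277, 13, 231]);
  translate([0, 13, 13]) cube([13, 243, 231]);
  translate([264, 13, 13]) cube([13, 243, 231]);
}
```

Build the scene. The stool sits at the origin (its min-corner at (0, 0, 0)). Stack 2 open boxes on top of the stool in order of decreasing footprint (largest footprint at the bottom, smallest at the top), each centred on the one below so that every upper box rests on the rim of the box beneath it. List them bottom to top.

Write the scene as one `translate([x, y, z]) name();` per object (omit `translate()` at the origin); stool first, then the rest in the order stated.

stool();
translate([2, 27, 403]) open_box();
translate([21, 32, 787]) open_box_2();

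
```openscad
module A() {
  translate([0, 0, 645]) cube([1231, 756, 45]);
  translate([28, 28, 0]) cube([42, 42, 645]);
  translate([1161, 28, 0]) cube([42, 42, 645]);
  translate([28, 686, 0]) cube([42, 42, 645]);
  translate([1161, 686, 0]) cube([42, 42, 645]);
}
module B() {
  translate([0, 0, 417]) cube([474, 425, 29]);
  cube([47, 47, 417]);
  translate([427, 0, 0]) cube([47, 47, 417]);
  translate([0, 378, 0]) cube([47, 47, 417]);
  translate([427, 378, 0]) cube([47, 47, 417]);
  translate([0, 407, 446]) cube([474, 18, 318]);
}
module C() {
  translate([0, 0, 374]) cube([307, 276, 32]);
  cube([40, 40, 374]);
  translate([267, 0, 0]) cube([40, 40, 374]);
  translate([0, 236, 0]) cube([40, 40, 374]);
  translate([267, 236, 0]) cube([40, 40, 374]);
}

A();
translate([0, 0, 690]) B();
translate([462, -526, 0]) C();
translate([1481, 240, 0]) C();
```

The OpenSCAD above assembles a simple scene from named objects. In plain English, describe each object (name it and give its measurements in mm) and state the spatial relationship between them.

A is a table with a 1231×756 mm rectangular top, 45 mm thick, top surface at z = 690 mm, supported by four 42×42 mm square legs, each inset 28 mm from the nearest pair of top edges, running from the floor.

B is a chair. The seat is a 474×425×29 mm slab with its top at z = 446 mm, on four 47×47 mm corner legs (flush with the seat edges, standing on z = 0). A flat backrest 18 mm thick, 318 mm tall, spans the full seat width and rises from the seat top along its +y edge, rear face flush with the rear of the seat.

C is a four-legged stool. The seat is a 307×276×32 mm slab whose top surface is at z = 406 mm; four square legs, each 40×40 mm in cross-section, run from the floor (z = 0) to the underside of the seat, each flush with a corner of the seat.

The chair is on top of the table. Two stools sit around the table at the −y, +x sides.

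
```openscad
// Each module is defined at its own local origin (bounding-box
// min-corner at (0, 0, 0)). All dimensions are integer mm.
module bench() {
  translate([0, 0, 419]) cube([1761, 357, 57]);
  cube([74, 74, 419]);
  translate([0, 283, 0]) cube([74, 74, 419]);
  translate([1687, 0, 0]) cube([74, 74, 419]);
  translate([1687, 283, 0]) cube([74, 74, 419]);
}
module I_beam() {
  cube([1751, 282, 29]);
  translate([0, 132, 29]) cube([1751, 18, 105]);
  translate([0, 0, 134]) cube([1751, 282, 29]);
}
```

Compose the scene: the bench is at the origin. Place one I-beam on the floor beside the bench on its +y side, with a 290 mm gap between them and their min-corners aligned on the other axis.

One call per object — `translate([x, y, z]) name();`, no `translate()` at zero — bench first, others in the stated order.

bench();
translate([0, 647, 0]) I_beam();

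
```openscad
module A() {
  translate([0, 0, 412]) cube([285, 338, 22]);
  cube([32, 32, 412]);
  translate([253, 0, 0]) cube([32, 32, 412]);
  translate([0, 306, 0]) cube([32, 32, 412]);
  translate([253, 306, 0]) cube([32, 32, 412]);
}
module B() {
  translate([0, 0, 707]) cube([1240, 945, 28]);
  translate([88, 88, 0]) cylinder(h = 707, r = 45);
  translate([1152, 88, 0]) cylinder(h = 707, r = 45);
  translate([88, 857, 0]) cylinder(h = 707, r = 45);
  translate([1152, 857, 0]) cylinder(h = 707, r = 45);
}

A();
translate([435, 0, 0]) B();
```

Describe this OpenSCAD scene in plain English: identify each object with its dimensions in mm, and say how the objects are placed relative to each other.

A is a four-legged stool. The seat is 285×338 mm, 22 mm thick, top at z = 434 mm. It stands on four square legs, each 32×32 mm in cross-section, from z = 0 to the seat underside, each flush with a corner of the seat.

B is a rectangular dining table. The top is 1240×945×28 mm with its upper surface at z = 735 mm. It stands on four round legs of 90 mm diameter, each leg's bounding box inset 43 mm from the nearest pair of top edges, running from the floor to the underside of the top.

The table is on the floor beside the stool on its +x side.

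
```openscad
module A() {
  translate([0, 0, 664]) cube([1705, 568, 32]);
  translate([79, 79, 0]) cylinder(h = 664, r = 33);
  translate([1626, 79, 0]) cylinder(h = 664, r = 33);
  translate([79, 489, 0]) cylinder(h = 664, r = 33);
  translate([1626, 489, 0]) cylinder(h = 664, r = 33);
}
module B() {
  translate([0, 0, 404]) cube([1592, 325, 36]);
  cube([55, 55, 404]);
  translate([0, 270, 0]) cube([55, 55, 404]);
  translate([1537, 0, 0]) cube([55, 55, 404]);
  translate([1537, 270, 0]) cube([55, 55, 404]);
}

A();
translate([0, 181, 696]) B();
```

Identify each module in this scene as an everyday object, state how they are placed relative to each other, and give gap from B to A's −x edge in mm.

A is a table. B is a bench. The bench is on top of the table. The gap from the bench to the table's −x edge is 0 mm.

The bench's min-x is at 0; the table's min-x is 0; gap = 0 mm.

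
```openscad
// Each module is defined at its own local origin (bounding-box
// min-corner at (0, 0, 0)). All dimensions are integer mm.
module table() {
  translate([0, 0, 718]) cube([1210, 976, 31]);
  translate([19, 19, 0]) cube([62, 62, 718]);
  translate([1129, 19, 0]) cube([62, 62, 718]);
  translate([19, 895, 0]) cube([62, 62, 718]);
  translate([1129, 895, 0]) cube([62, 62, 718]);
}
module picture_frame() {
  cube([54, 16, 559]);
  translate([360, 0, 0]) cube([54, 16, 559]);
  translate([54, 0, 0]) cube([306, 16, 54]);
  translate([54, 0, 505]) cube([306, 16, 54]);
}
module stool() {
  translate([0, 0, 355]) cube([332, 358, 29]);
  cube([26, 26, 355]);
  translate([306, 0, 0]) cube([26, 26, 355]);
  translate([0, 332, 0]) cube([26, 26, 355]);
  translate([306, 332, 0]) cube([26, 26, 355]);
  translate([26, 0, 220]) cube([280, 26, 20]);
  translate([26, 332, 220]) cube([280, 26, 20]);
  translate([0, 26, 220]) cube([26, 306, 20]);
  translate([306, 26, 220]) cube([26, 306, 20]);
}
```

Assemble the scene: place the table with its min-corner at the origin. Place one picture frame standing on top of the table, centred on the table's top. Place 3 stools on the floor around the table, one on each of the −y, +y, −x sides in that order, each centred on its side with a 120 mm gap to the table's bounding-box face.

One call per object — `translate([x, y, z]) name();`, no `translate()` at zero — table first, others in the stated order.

table();
translate([398, 480, 749]) picture_frame();
translate([439, -478, 0]) stool();
translate([439, 1096, 0]) stool();
translate([-452, 309, 0]) stool();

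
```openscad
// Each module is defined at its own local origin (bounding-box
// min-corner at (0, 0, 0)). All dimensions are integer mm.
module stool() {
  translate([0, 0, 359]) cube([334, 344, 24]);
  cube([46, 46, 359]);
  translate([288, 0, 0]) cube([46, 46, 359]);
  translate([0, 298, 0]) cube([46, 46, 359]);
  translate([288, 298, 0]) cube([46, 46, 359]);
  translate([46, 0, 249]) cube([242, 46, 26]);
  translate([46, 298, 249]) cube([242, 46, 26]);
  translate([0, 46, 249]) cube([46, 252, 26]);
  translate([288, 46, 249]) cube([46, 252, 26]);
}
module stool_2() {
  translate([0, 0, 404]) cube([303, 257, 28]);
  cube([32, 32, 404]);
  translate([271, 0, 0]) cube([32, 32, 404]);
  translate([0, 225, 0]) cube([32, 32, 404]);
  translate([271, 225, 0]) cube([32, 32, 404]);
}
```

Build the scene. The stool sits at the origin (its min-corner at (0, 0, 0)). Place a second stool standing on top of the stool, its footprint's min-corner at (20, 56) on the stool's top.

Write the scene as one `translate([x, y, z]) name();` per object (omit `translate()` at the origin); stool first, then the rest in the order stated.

stool();
translate([20, 56, 383]) stool_2();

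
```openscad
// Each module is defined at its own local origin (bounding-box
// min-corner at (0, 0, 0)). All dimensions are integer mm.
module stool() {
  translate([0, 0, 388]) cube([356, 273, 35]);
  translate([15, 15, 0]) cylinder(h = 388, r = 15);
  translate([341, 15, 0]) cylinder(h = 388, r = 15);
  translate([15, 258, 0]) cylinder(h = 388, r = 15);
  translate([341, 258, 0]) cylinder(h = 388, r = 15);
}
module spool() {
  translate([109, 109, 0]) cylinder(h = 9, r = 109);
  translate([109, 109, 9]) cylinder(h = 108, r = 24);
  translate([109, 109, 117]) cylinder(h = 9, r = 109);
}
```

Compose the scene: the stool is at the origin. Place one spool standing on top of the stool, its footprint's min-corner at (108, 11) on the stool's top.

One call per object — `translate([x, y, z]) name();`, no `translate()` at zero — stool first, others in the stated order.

stool();
translate([108, 11, 423]) spool();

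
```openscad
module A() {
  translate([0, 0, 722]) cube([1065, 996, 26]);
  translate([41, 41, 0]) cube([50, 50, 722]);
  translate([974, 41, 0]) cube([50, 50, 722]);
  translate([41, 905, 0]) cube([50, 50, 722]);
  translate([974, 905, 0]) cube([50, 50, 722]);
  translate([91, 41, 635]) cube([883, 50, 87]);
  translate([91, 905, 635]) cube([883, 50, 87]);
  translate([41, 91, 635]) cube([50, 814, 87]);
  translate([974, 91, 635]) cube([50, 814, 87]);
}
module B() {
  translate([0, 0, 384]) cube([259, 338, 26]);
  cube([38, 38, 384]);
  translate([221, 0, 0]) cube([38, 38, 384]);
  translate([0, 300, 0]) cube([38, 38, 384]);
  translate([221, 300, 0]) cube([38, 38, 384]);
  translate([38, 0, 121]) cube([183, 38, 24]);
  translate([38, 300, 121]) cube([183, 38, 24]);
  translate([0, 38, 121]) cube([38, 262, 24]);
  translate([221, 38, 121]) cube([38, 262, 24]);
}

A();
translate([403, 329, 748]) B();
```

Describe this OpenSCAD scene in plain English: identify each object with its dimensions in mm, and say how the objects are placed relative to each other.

A is a rectangular dining table. The top is 1065×996×26 mm with its upper surface at z = 748 mm. It stands on four 50×50 mm square legs, each inset 41 mm from the nearest pair of top edges, running from the floor to the underside of the top. Four apron rails, 50 mm thick and 87 mm tall, run between adjacent legs with their top edges flush with the underside of the top and their outer faces flush with the legs' outer faces.

B is a simple wooden stool: a rectangular seat 259 mm (x) by 338 mm (y), 26 mm thick, top face at z = 410 mm, on four square legs, each 38×38 mm in cross-section. The legs rest on z = 0, each flush with a corner of the seat. Four stretchers, 38 mm wide and 24 mm tall, connect adjacent legs with their undersides at z = 121 mm, each running between the inner faces of the legs it joins and aligned with the legs' outer faces on the other axis.

The stool is on top of the table, centred.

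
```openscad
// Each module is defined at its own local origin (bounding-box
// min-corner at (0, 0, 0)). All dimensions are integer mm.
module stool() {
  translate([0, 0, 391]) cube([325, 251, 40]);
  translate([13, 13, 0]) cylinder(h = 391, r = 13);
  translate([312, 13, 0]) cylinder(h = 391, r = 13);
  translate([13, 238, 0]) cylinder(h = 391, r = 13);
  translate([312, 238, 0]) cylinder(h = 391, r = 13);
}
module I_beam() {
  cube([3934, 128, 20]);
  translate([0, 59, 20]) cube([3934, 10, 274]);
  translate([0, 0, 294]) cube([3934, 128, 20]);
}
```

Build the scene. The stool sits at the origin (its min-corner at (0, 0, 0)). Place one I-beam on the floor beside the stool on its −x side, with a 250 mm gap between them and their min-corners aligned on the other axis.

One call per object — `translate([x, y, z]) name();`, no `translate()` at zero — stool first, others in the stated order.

stool();
translate([-4184, 0, 0]) I_beam();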